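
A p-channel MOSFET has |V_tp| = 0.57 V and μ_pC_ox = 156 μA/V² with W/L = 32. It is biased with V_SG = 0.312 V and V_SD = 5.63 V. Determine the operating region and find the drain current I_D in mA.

Cutoff; I_D = 0 mA

V_SG = 0.312 V < |V_tp| = 0.57 V, so the transistor is in cutoff.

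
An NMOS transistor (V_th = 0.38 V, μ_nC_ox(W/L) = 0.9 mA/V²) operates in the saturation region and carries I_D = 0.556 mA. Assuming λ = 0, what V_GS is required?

In saturation I_D = ½ k_n (V_GS − V_th)², so V_GS − V_th = √(2 I_D / k_n) = √(2 × 0.556 / 0.9) = 1.11 V.
V_GS = 0.38 + 1.11 = 1.49 V.

V_GS = 1.49 V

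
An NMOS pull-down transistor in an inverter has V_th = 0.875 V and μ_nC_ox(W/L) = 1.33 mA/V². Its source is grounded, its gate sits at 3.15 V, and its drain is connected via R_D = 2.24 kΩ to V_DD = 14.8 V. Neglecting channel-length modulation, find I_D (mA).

V_GS = V_G = 3.15 V, so V_ov = 3.15 − 0.875 = 2.27 V.
Assume saturation: I_D = ½ k_n V_ov² = 0.5 × 1.33 × 2.27² = 3.44 mA, giving V_DS = V_DD − I_D R_D = 14.8 − 3.44 × 2.24 = 7.09 V.
V_DS = 7.09 V ≥ V_ov = 2.27 V, confirming saturation.

I_D = 3.44 mA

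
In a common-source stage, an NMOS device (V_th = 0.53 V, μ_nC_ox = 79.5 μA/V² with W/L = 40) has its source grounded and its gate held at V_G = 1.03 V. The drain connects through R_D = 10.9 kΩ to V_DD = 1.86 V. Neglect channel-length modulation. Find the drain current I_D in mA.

I_D = 0.160 mA

V_GS = V_G = 1.03 V, so V_ov = 1.03 − 0.53 = 0.5 V.
k_n = μ_nC_ox · (W/L) = 3.18 mA/V².
Assume saturation: I_D = ½ k_n V_ov² = 0.5 × 3.18 × 0.5² = 0.398 mA, giving V_DS = V_DD − I_D R_D = 1.86 − 0.398 × 10.9 = -2.47 V.
But -2.47 V < V_ov = 0.5 V, so the device is actually in triode.
In triode I_D = k_n[V_ov V_DS − ½ V_DS²] and I_D = (V_DD − V_DS)/R_D. Equating: 17.3 V_DS² − 18.33 V_DS + 1.86 = 0, giving V_DS = 0.114 V (the root below V_ov).
I_D = (1.86 − 0.114) / 10.9 = 0.16 mA.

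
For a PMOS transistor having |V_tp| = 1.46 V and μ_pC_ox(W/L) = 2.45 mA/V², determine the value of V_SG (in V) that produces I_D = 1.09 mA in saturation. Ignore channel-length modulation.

V_SG = 2.40 V

In saturation I_D = ½ k_p (V_SG − |V_tp|)², so V_SG − |V_tp| = √(2 I_D / k_p) = √(2 × 1.09 / 2.45) = 0.943 V.
V_SG = 1.46 + 0.943 = 2.4 V.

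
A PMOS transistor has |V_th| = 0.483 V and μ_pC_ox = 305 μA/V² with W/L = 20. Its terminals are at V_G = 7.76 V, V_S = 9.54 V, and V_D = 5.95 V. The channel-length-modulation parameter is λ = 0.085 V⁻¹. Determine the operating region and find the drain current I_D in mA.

Saturation; I_D = 6.70 mA

V_SG = V_S − V_G = 9.54 − 7.76 = 1.78 V; V_SD = V_S − V_D = 9.54 − 5.95 = 3.59 V.
k_p = μ_pC_ox · (W/L) = 6.1 mA/V².
V_ov = V_SG − |V_th| = 1.78 − 0.483 = 1.3 V.
Since V_SD = 3.59 V ≥ V_ov = 1.3 V, the device is in saturation.
I_D = ½ k_p V_ov² (1 + λ V_SD) = 0.5 × 6.1 × 1.3² × (1 + 0.085 × 3.59) = 6.7 mA.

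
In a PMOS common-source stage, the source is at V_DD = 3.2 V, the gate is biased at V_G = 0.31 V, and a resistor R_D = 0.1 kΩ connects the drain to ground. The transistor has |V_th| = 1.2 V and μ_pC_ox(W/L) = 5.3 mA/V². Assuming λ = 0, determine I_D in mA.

I_D = 7.57 mA

V_SG = V_DD − V_G = 3.2 − 0.31 = 2.89 V, so V_ov = 2.89 − 1.2 = 1.69 V.
Assume saturation: I_D = ½ k_p V_ov² = 0.5 × 5.3 × 1.69² = 7.57 mA, giving V_SD = V_DD − I_D R_D = 3.2 − 7.57 × 0.1 = 2.44 V.
V_SD = 2.44 V ≥ V_ov = 1.69 V, confirming saturation.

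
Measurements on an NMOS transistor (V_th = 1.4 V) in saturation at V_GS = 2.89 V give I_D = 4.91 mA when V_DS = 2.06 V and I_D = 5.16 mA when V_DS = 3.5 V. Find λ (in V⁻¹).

λ = 0.0381 V⁻¹

With V_GS fixed, I_D ∝ (1 + λ V_DS) in saturation, so I_D2/I_D1 = (1 + λ V_DS2)/(1 + λ V_DS1).
5.16/4.91 = 1.051 = (1 + 3.5 λ)/(1 + 2.06 λ).
Solving: λ (I_D1 V_DS2 − I_D2 V_DS1) = I_D2 − I_D1, so λ = (5.16 − 4.91) / (4.91 × 3.5 − 5.16 × 2.06) = 0.25 / 6.56 = 0.0381 V⁻¹.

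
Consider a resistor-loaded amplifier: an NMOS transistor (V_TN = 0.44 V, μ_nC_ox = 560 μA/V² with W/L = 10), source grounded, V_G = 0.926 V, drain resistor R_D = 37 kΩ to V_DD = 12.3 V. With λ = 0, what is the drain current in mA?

V_GS = V_G = 0.926 V, so V_ov = 0.926 − 0.44 = 0.486 V.
k_n = μ_nC_ox · (W/L) = 5.6 mA/V².
Assume saturation: I_D = ½ k_n V_ov² = 0.5 × 5.6 × 0.486² = 0.661 mA, giving V_DS = V_DD − I_D R_D = 12.3 − 0.661 × 37 = -12.2 V.
But -12.2 V < V_ov = 0.486 V, so the device is actually in triode.
In triode I_D = k_n[V_ov V_DS − ½ V_DS²] and I_D = (V_DD − V_DS)/R_D. Equating: 104 V_DS² − 101.7 V_DS + 12.3 = 0, giving V_DS = 0.141 V (the root below V_ov).
I_D = (12.3 − 0.141) / 37 = 0.329 mA.

I_D = 0.329 mA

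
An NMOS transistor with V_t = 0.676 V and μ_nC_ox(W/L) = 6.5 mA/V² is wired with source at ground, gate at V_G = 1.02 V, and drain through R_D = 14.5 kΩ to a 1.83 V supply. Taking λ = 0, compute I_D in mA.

I_D = 0.122 mA

V_GS = V_G = 1.02 V, so V_ov = 1.02 − 0.676 = 0.344 V.
Assume saturation: I_D = ½ k_n V_ov² = 0.5 × 6.5 × 0.344² = 0.385 mA, giving V_DS = V_DD − I_D R_D = 1.83 − 0.385 × 14.5 = -3.75 V.
But -3.75 V < V_ov = 0.344 V, so the device is actually in triode.
In triode I_D = k_n[V_ov V_DS − ½ V_DS²] and I_D = (V_DD − V_DS)/R_D. Equating: 47.1 V_DS² − 33.42 V_DS + 1.83 = 0, giving V_DS = 0.0598 V (the root below V_ov).
I_D = (1.83 − 0.0598) / 14.5 = 0.122 mA.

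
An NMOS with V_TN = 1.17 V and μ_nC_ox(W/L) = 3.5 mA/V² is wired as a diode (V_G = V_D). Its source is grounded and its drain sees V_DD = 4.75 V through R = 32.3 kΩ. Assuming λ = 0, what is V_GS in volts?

With gate tied to drain, V_GS = V_DS ≥ V_GS − V_TN, so the device is in saturation.
KCL at the drain: ½ k_n (V_GS − V_TN)² = (V_DD − V_GS)/R.
Let x = V_GS − 1.17. Then 56.5 x² + x − 3.58 = 0, giving x = 0.243 V (positive root), so V_GS = 1.41 V.
I_D = (V_DD − V_GS)/R = (4.75 − 1.41) / 32.3 = 0.103 mA.

V_GS = 1.41 V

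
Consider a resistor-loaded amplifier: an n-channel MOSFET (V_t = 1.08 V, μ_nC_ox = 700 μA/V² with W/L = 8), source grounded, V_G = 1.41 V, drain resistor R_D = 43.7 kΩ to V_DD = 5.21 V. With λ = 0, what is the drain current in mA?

V_GS = V_G = 1.41 V, so V_ov = 1.41 − 1.08 = 0.33 V.
k_n = μ_nC_ox · (W/L) = 5.6 mA/V².
Assume saturation: I_D = ½ k_n V_ov² = 0.5 × 5.6 × 0.33² = 0.305 mA, giving V_DS = V_DD − I_D R_D = 5.21 − 0.305 × 43.7 = -8.12 V.
But -8.12 V < V_ov = 0.33 V, so the device is actually in triode.
In triode I_D = k_n[V_ov V_DS − ½ V_DS²] and I_D = (V_DD − V_DS)/R_D. Equating: 122 V_DS² − 81.76 V_DS + 5.21 = 0, giving V_DS = 0.0713 V (the root below V_ov).
I_D = (5.21 − 0.0713) / 43.7 = 0.118 mA.

I_D = 0.118 mA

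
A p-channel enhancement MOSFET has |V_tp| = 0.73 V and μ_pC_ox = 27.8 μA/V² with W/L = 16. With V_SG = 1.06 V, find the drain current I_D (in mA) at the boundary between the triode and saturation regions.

I_D = 0.0242 mA

At the boundary V_SD = V_ov = V_SG − |V_tp| = 1.06 − 0.73 = 0.33 V.
k_p = μ_pC_ox · (W/L) = 0.4448 mA/V².
I_D = ½ k_p V_ov² = 0.5 × 0.4448 × 0.33² = 0.0242 mA.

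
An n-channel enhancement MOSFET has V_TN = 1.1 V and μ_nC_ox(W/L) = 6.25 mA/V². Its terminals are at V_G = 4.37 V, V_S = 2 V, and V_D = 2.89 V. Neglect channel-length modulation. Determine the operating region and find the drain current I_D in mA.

Triode; I_D = 4.59 mA

V_GS = V_G − V_S = 4.37 − 2 = 2.37 V; V_DS = V_D − V_S = 2.89 − 2 = 0.89 V.
V_ov = V_GS − V_TN = 2.37 − 1.1 = 1.27 V.
Since V_DS = 0.89 V < V_ov = 1.27 V, the device is in the triode region.
I_D = k_n [V_ov · V_DS − ½ V_DS²] = 6.25 × [1.27 × 0.89 − 0.5 × 0.89²] = 4.59 mA.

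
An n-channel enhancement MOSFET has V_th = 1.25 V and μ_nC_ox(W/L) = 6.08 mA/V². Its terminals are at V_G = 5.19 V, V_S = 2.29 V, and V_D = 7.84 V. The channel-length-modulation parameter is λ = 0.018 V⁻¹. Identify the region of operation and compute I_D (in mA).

V_GS = V_G − V_S = 5.19 − 2.29 = 2.9 V; V_DS = V_D − V_S = 7.84 − 2.29 = 5.55 V.
V_ov = V_GS − V_th = 2.9 − 1.25 = 1.65 V.
Since V_DS = 5.55 V ≥ V_ov = 1.65 V, the device is in saturation.
I_D = ½ k_n V_ov² (1 + λ V_DS) = 0.5 × 6.08 × 1.65² × (1 + 0.018 × 5.55) = 9.1 mA.

Saturation; I_D = 9.10 mA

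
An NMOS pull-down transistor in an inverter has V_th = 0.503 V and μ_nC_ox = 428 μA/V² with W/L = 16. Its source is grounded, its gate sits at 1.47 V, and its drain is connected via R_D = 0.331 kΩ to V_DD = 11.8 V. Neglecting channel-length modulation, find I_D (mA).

I_D = 3.20 mA

V_GS = V_G = 1.47 V, so V_ov = 1.47 − 0.503 = 0.967 V.
k_n = μ_nC_ox · (W/L) = 6.848 mA/V².
Assume saturation: I_D = ½ k_n V_ov² = 0.5 × 6.848 × 0.967² = 3.2 mA, giving V_DS = V_DD − I_D R_D = 11.8 − 3.2 × 0.331 = 10.7 V.
V_DS = 10.7 V ≥ V_ov = 0.967 V, confirming saturation.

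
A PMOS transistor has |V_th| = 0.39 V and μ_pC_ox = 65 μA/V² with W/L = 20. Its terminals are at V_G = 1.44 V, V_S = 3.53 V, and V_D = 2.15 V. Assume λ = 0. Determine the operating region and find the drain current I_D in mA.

Triode; I_D = 1.81 mA

V_SG = V_S − V_G = 3.53 − 1.44 = 2.09 V; V_SD = V_S − V_D = 3.53 − 2.15 = 1.38 V.
k_p = μ_pC_ox · (W/L) = 1.3 mA/V².
V_ov = V_SG − |V_th| = 2.09 − 0.39 = 1.7 V.
Since V_SD = 1.38 V < V_ov = 1.7 V, the device is in the triode region.
I_D = k_p [V_ov · V_SD − ½ V_SD²] = 1.3 × [1.7 × 1.38 − 0.5 × 1.38²] = 1.81 mA.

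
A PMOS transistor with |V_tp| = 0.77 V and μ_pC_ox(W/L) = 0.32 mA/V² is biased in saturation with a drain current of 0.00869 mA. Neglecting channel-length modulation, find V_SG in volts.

V_SG = 1.00 V

In saturation I_D = ½ k_p (V_SG − |V_tp|)², so V_SG − |V_tp| = √(2 I_D / k_p) = √(2 × 0.00869 / 0.32) = 0.233 V.
V_SG = 0.77 + 0.233 = 1 V.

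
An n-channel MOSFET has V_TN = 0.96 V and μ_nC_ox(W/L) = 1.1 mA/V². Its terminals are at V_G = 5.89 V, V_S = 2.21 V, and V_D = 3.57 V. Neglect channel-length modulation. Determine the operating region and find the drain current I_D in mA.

V_GS = V_G − V_S = 5.89 − 2.21 = 3.68 V; V_DS = V_D − V_S = 3.57 − 2.21 = 1.36 V.
V_ov = V_GS − V_TN = 3.68 − 0.96 = 2.72 V.
Since V_DS = 1.36 V < V_ov = 2.72 V, the device is in the triode region.
I_D = k_n [V_ov · V_DS − ½ V_DS²] = 1.1 × [2.72 × 1.36 − 0.5 × 1.36²] = 3.05 mA.

Triode; I_D = 3.05 mA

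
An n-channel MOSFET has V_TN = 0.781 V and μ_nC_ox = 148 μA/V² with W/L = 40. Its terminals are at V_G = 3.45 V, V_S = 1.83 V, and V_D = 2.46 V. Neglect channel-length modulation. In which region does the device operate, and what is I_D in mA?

Triode; I_D = 1.95 mA

V_GS = V_G − V_S = 3.45 − 1.83 = 1.62 V; V_DS = V_D − V_S = 2.46 − 1.83 = 0.63 V.
k_n = μ_nC_ox · (W/L) = 5.92 mA/V².
V_ov = V_GS − V_TN = 1.62 − 0.781 = 0.839 V.
Since V_DS = 0.63 V < V_ov = 0.839 V, the device is in the triode region.
I_D = k_n [V_ov · V_DS − ½ V_DS²] = 5.92 × [0.839 × 0.63 − 0.5 × 0.63²] = 1.95 mA.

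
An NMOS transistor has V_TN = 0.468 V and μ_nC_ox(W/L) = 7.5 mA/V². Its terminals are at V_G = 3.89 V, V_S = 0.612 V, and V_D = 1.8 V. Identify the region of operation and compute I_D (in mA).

V_GS = V_G − V_S = 3.89 − 0.612 = 3.28 V; V_DS = V_D − V_S = 1.8 − 0.612 = 1.19 V.
V_ov = V_GS − V_TN = 3.28 − 0.468 = 2.81 V.
Since V_DS = 1.19 V < V_ov = 2.81 V, the device is in the triode region.
I_D = k_n [V_ov · V_DS − ½ V_DS²] = 7.5 × [2.81 × 1.19 − 0.5 × 1.19²] = 19.7 mA.

Triode; I_D = 19.7 mA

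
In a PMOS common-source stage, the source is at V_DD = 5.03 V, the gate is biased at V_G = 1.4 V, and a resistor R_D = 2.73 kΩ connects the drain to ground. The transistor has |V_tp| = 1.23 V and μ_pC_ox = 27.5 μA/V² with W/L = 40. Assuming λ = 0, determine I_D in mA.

I_D = 1.58 mA

V_SG = V_DD − V_G = 5.03 − 1.4 = 3.63 V, so V_ov = 3.63 − 1.23 = 2.4 V.
k_p = μ_pC_ox · (W/L) = 1.1 mA/V².
Assume saturation: I_D = ½ k_p V_ov² = 0.5 × 1.1 × 2.4² = 3.17 mA, giving V_SD = V_DD − I_D R_D = 5.03 − 3.17 × 2.73 = -3.62 V.
But -3.62 V < V_ov = 2.4 V, so the device is actually in triode.
In triode I_D = k_p[V_ov V_SD − ½ V_SD²] and I_D = (V_DD − V_SD)/R_D. Equating: 1.5 V_SD² − 8.207 V_SD + 5.03 = 0, giving V_SD = 0.703 V (the root below V_ov).
I_D = (5.03 − 0.703) / 2.73 = 1.58 mA.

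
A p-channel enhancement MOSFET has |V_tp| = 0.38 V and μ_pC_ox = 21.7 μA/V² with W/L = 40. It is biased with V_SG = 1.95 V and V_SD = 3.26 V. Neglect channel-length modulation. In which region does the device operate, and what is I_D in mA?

Saturation; I_D = 1.07 mA

k_p = μ_pC_ox · (W/L) = 0.868 mA/V².
V_ov = V_SG − |V_tp| = 1.95 − 0.38 = 1.57 V.
Since V_SD = 3.26 V ≥ V_ov = 1.57 V, the device is in saturation.
I_D = ½ k_p V_ov² = 0.5 × 0.868 × 1.57² = 1.07 mA.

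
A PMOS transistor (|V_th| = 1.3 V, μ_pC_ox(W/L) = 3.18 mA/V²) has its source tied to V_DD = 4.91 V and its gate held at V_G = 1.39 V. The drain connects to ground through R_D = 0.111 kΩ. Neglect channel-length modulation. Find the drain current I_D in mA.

V_SG = V_DD − V_G = 4.91 − 1.39 = 3.52 V, so V_ov = 3.52 − 1.3 = 2.22 V.
Assume saturation: I_D = ½ k_p V_ov² = 0.5 × 3.18 × 2.22² = 7.84 mA, giving V_SD = V_DD − I_D R_D = 4.91 − 7.84 × 0.111 = 4.04 V.
V_SD = 4.04 V ≥ V_ov = 2.22 V, confirming saturation.

I_D = 7.84 mA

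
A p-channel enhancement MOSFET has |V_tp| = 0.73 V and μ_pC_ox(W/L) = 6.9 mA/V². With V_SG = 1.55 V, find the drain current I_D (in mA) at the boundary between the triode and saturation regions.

At the boundary V_SD = V_ov = V_SG − |V_tp| = 1.55 − 0.73 = 0.82 V.
I_D = ½ k_p V_ov² = 0.5 × 6.9 × 0.82² = 2.32 mA.

I_D = 2.32 mA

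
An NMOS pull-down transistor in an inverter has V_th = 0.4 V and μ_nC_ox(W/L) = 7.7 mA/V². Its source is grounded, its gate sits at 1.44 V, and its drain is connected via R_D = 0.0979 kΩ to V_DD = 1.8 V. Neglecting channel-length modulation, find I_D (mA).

V_GS = V_G = 1.44 V, so V_ov = 1.44 − 0.4 = 1.04 V.
Assume saturation: I_D = ½ k_n V_ov² = 0.5 × 7.7 × 1.04² = 4.16 mA, giving V_DS = V_DD − I_D R_D = 1.8 − 4.16 × 0.0979 = 1.39 V.
V_DS = 1.39 V ≥ V_ov = 1.04 V, confirming saturation.

I_D = 4.16 mA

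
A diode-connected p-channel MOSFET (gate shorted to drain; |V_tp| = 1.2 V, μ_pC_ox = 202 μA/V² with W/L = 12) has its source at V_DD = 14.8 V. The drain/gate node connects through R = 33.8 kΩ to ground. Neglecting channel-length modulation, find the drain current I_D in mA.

With gate tied to drain, V_SG = V_SD ≥ V_SG − |V_tp|, so the device is in saturation.
k_p = μ_pC_ox · (W/L) = 2.424 mA/V².
KCL at the drain: ½ k_p (V_SG − |V_tp|)² = (V_DD − V_SG)/R.
Let x = V_SG − 1.2. Then 41 x² + x − 13.6 = 0, giving x = 0.564 V (positive root), so V_SG = 1.76 V.
I_D = (V_DD − V_SG)/R = (14.8 − 1.76) / 33.8 = 0.386 mA.

I_D = 0.386 mA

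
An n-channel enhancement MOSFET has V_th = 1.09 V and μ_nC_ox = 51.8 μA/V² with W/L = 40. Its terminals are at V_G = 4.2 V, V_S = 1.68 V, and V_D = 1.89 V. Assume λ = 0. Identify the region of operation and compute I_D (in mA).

V_GS = V_G − V_S = 4.2 − 1.68 = 2.52 V; V_DS = V_D − V_S = 1.89 − 1.68 = 0.21 V.
k_n = μ_nC_ox · (W/L) = 2.072 mA/V².
V_ov = V_GS − V_th = 2.52 − 1.09 = 1.43 V.
Since V_DS = 0.21 V < V_ov = 1.43 V, the device is in the triode region.
I_D = k_n [V_ov · V_DS − ½ V_DS²] = 2.072 × [1.43 × 0.21 − 0.5 × 0.21²] = 0.577 mA.

Triode; I_D = 0.577 mA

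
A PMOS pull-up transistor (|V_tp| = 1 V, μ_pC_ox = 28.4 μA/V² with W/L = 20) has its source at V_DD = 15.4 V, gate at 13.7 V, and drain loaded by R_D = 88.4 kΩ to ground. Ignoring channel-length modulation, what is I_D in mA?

I_D = 0.139 mA

V_SG = V_DD − V_G = 15.4 − 13.7 = 1.7 V, so V_ov = 1.7 − 1 = 0.7 V.
k_p = μ_pC_ox · (W/L) = 0.568 mA/V².
Assume saturation: I_D = ½ k_p V_ov² = 0.5 × 0.568 × 0.7² = 0.139 mA, giving V_SD = V_DD − I_D R_D = 15.4 − 0.139 × 88.4 = 3.1 V.
V_SD = 3.1 V ≥ V_ov = 0.7 V, confirming saturation.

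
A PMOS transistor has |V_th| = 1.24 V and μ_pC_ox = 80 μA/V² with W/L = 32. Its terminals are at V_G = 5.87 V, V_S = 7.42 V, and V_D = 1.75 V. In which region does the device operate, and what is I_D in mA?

Saturation; I_D = 0.123 mA

V_SG = V_S − V_G = 7.42 − 5.87 = 1.55 V; V_SD = V_S − V_D = 7.42 − 1.75 = 5.67 V.
k_p = μ_pC_ox · (W/L) = 2.56 mA/V².
V_ov = V_SG − |V_th| = 1.55 − 1.24 = 0.31 V.
Since V_SD = 5.67 V ≥ V_ov = 0.31 V, the device is in saturation.
I_D = ½ k_p V_ov² = 0.5 × 2.56 × 0.31² = 0.123 mA.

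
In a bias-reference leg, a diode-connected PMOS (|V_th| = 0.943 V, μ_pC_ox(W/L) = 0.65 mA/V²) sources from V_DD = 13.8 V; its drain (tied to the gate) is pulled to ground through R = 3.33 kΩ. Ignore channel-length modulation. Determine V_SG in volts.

V_SG = 3.96 V

With gate tied to drain, V_SG = V_SD ≥ V_SG − |V_th|, so the device is in saturation.
KCL at the drain: ½ k_p (V_SG − |V_th|)² = (V_DD − V_SG)/R.
Let x = V_SG − 0.943. Then 1.08 x² + x − 12.86 = 0, giving x = 3.02 V (positive root), so V_SG = 3.96 V.
I_D = (V_DD − V_SG)/R = (13.8 − 3.96) / 3.33 = 2.96 mA.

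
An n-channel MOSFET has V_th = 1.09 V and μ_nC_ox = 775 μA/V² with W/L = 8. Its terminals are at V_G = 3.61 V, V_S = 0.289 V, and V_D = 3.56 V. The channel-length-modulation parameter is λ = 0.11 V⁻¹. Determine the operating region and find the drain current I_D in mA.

V_GS = V_G − V_S = 3.61 − 0.289 = 3.32 V; V_DS = V_D − V_S = 3.56 − 0.289 = 3.27 V.
k_n = μ_nC_ox · (W/L) = 6.2 mA/V².
V_ov = V_GS − V_th = 3.32 − 1.09 = 2.23 V.
Since V_DS = 3.27 V ≥ V_ov = 2.23 V, the device is in saturation.
I_D = ½ k_n V_ov² (1 + λ V_DS) = 0.5 × 6.2 × 2.23² × (1 + 0.11 × 3.27) = 21 mA.

Saturation; I_D = 21.0 mA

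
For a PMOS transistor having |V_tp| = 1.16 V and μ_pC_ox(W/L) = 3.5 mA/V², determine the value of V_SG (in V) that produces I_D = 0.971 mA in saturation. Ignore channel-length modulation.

V_SG = 1.90 V

In saturation I_D = ½ k_p (V_SG − |V_tp|)², so V_SG − |V_tp| = √(2 I_D / k_p) = √(2 × 0.971 / 3.5) = 0.745 V.
V_SG = 1.16 + 0.745 = 1.9 V.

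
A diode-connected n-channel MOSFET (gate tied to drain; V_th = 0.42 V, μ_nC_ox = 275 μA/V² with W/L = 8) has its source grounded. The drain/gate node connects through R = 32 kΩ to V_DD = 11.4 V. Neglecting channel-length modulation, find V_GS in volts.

With gate tied to drain, V_GS = V_DS ≥ V_GS − V_th, so the device is in saturation.
k_n = μ_nC_ox · (W/L) = 2.2 mA/V².
KCL at the drain: ½ k_n (V_GS − V_th)² = (V_DD − V_GS)/R.
Let x = V_GS − 0.42. Then 35.2 x² + x − 10.98 = 0, giving x = 0.544 V (positive root), so V_GS = 0.964 V.
I_D = (V_DD − V_GS)/R = (11.4 − 0.964) / 32 = 0.326 mA.

V_GS = 0.964 V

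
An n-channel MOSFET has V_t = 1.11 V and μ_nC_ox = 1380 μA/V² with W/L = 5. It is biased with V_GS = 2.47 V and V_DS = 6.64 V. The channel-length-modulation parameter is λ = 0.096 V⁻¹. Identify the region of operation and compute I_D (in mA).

Saturation; I_D = 10.4 mA

k_n = μ_nC_ox · (W/L) = 6.9 mA/V².
V_ov = V_GS − V_t = 2.47 − 1.11 = 1.36 V.
Since V_DS = 6.64 V ≥ V_ov = 1.36 V, the device is in saturation.
I_D = ½ k_n V_ov² (1 + λ V_DS) = 0.5 × 6.9 × 1.36² × (1 + 0.096 × 6.64) = 10.4 mA.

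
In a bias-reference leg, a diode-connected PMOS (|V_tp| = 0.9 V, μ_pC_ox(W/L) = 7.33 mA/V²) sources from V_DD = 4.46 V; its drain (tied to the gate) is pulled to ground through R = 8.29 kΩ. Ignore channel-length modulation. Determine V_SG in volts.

With gate tied to drain, V_SG = V_SD ≥ V_SG − |V_tp|, so the device is in saturation.
KCL at the drain: ½ k_p (V_SG − |V_tp|)² = (V_DD − V_SG)/R.
Let x = V_SG − 0.9. Then 30.4 x² + x − 3.56 = 0, giving x = 0.326 V (positive root), so V_SG = 1.23 V.
I_D = (V_DD − V_SG)/R = (4.46 − 1.23) / 8.29 = 0.39 mA.

V_SG = 1.23 V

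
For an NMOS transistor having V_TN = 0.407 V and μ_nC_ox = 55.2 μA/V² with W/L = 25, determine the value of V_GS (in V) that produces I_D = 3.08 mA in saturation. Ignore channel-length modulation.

k_n = μ_nC_ox · (W/L) = 1.38 mA/V².
In saturation I_D = ½ k_n (V_GS − V_TN)², so V_GS − V_TN = √(2 I_D / k_n) = √(2 × 3.08 / 1.38) = 2.11 V.
V_GS = 0.407 + 2.11 = 2.52 V.

V_GS = 2.52 V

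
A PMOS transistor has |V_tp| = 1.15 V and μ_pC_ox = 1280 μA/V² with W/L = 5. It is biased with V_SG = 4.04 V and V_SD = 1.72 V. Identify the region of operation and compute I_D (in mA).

Triode; I_D = 22.3 mA

k_p = μ_pC_ox · (W/L) = 6.4 mA/V².
V_ov = V_SG − |V_tp| = 4.04 − 1.15 = 2.89 V.
Since V_SD = 1.72 V < V_ov = 2.89 V, the device is in the triode region.
I_D = k_p [V_ov · V_SD − ½ V_SD²] = 6.4 × [2.89 × 1.72 − 0.5 × 1.72²] = 22.3 mA.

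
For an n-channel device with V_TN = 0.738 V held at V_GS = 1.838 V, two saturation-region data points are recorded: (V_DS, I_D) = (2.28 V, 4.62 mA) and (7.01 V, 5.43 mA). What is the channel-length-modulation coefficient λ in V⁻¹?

λ = 0.0405 V⁻¹

With V_GS fixed, I_D ∝ (1 + λ V_DS) in saturation, so I_D2/I_D1 = (1 + λ V_DS2)/(1 + λ V_DS1).
5.43/4.62 = 1.175 = (1 + 7.01 λ)/(1 + 2.28 λ).
Solving: λ (I_D1 V_DS2 − I_D2 V_DS1) = I_D2 − I_D1, so λ = (5.43 − 4.62) / (4.62 × 7.01 − 5.43 × 2.28) = 0.81 / 20 = 0.0405 V⁻¹.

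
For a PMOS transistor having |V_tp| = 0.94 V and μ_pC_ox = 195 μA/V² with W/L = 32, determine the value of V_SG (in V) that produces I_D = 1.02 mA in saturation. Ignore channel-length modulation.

k_p = μ_pC_ox · (W/L) = 6.24 mA/V².
In saturation I_D = ½ k_p (V_SG − |V_tp|)², so V_SG − |V_tp| = √(2 I_D / k_p) = √(2 × 1.02 / 6.24) = 0.572 V.
V_SG = 0.94 + 0.572 = 1.51 V.

V_SG = 1.51 V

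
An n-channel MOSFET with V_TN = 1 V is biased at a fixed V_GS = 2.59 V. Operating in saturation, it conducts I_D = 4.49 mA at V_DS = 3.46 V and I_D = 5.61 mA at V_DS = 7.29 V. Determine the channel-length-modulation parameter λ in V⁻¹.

With V_GS fixed, I_D ∝ (1 + λ V_DS) in saturation, so I_D2/I_D1 = (1 + λ V_DS2)/(1 + λ V_DS1).
5.61/4.49 = 1.249 = (1 + 7.29 λ)/(1 + 3.46 λ).
Solving: λ (I_D1 V_DS2 − I_D2 V_DS1) = I_D2 − I_D1, so λ = (5.61 − 4.49) / (4.49 × 7.29 − 5.61 × 3.46) = 1.12 / 13.3 = 0.0841 V⁻¹.

λ = 0.0841 V⁻¹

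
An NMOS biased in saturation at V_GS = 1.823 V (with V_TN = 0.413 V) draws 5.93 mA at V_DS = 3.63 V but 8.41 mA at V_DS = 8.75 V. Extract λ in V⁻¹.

With V_GS fixed, I_D ∝ (1 + λ V_DS) in saturation, so I_D2/I_D1 = (1 + λ V_DS2)/(1 + λ V_DS1).
8.41/5.93 = 1.418 = (1 + 8.75 λ)/(1 + 3.63 λ).
Solving: λ (I_D1 V_DS2 − I_D2 V_DS1) = I_D2 − I_D1, so λ = (8.41 − 5.93) / (5.93 × 8.75 − 8.41 × 3.63) = 2.48 / 21.4 = 0.116 V⁻¹.

λ = 0.116 V⁻¹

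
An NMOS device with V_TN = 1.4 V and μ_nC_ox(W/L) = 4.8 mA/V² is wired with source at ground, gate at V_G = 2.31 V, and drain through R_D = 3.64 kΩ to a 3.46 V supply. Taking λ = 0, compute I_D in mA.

V_GS = V_G = 2.31 V, so V_ov = 2.31 − 1.4 = 0.91 V.
Assume saturation: I_D = ½ k_n V_ov² = 0.5 × 4.8 × 0.91² = 1.99 mA, giving V_DS = V_DD − I_D R_D = 3.46 − 1.99 × 3.64 = -3.77 V.
But -3.77 V < V_ov = 0.91 V, so the device is actually in triode.
In triode I_D = k_n[V_ov V_DS − ½ V_DS²] and I_D = (V_DD − V_DS)/R_D. Equating: 8.74 V_DS² − 16.9 V_DS + 3.46 = 0, giving V_DS = 0.233 V (the root below V_ov).
I_D = (3.46 − 0.233) / 3.64 = 0.887 mA.

I_D = 0.887 mA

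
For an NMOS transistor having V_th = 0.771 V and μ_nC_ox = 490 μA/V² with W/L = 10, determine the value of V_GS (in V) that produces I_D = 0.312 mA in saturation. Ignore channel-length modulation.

k_n = μ_nC_ox · (W/L) = 4.9 mA/V².
In saturation I_D = ½ k_n (V_GS − V_th)², so V_GS − V_th = √(2 I_D / k_n) = √(2 × 0.312 / 4.9) = 0.357 V.
V_GS = 0.771 + 0.357 = 1.13 V.

V_GS = 1.13 V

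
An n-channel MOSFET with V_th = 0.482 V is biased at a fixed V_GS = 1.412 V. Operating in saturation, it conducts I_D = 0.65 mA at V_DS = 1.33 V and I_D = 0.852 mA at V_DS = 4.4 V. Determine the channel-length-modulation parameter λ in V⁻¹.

λ = 0.117 V⁻¹

With V_GS fixed, I_D ∝ (1 + λ V_DS) in saturation, so I_D2/I_D1 = (1 + λ V_DS2)/(1 + λ V_DS1).
0.852/0.65 = 1.311 = (1 + 4.4 λ)/(1 + 1.33 λ).
Solving: λ (I_D1 V_DS2 − I_D2 V_DS1) = I_D2 − I_D1, so λ = (0.852 − 0.65) / (0.65 × 4.4 − 0.852 × 1.33) = 0.202 / 1.73 = 0.117 V⁻¹.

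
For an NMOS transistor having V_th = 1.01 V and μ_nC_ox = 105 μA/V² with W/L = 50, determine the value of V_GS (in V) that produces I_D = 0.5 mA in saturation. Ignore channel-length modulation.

V_GS = 1.45 V

k_n = μ_nC_ox · (W/L) = 5.25 mA/V².
In saturation I_D = ½ k_n (V_GS − V_th)², so V_GS − V_th = √(2 I_D / k_n) = √(2 × 0.5 / 5.25) = 0.436 V.
V_GS = 1.01 + 0.436 = 1.45 V.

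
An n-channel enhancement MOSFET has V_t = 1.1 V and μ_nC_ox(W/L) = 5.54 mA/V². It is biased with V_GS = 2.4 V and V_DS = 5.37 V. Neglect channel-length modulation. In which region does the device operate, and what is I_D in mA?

V_ov = V_GS − V_t = 2.4 − 1.1 = 1.3 V.
Since V_DS = 5.37 V ≥ V_ov = 1.3 V, the device is in saturation.
I_D = ½ k_n V_ov² = 0.5 × 5.54 × 1.3² = 4.68 mA.

Saturation; I_D = 4.68 mA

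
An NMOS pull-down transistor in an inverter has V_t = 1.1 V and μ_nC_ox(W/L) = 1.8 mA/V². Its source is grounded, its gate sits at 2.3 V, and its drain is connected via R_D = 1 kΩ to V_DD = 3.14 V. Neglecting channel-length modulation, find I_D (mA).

V_GS = V_G = 2.3 V, so V_ov = 2.3 − 1.1 = 1.2 V.
Assume saturation: I_D = ½ k_n V_ov² = 0.5 × 1.8 × 1.2² = 1.3 mA, giving V_DS = V_DD − I_D R_D = 3.14 − 1.3 × 1 = 1.84 V.
V_DS = 1.84 V ≥ V_ov = 1.2 V, confirming saturation.

I_D = 1.30 mA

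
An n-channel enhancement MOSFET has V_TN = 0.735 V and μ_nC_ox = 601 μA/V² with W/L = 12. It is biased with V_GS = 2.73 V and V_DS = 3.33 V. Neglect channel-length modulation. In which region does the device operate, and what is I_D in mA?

Saturation; I_D = 14.4 mA

k_n = μ_nC_ox · (W/L) = 7.212 mA/V².
V_ov = V_GS − V_TN = 2.73 − 0.735 = 2 V.
Since V_DS = 3.33 V ≥ V_ov = 2 V, the device is in saturation.
I_D = ½ k_n V_ov² = 0.5 × 7.212 × 2² = 14.4 mA.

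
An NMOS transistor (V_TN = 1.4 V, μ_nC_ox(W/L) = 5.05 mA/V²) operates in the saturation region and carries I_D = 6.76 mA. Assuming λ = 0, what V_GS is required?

V_GS = 3.04 V

In saturation I_D = ½ k_n (V_GS − V_TN)², so V_GS − V_TN = √(2 I_D / k_n) = √(2 × 6.76 / 5.05) = 1.64 V.
V_GS = 1.4 + 1.64 = 3.04 V.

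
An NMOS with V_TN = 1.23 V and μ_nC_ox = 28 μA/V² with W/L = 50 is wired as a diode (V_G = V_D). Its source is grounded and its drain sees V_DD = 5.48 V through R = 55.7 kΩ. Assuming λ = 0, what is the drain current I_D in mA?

I_D = 0.0706 mA

With gate tied to drain, V_GS = V_DS ≥ V_GS − V_TN, so the device is in saturation.
k_n = μ_nC_ox · (W/L) = 1.4 mA/V².
KCL at the drain: ½ k_n (V_GS − V_TN)² = (V_DD − V_GS)/R.
Let x = V_GS − 1.23. Then 39 x² + x − 4.25 = 0, giving x = 0.318 V (positive root), so V_GS = 1.55 V.
I_D = (V_DD − V_GS)/R = (5.48 − 1.55) / 55.7 = 0.0706 mA.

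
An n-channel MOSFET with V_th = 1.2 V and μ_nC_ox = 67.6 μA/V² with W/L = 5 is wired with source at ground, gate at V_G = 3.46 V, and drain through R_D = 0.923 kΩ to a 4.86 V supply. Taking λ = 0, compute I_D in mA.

V_GS = V_G = 3.46 V, so V_ov = 3.46 − 1.2 = 2.26 V.
k_n = μ_nC_ox · (W/L) = 0.338 mA/V².
Assume saturation: I_D = ½ k_n V_ov² = 0.5 × 0.338 × 2.26² = 0.863 mA, giving V_DS = V_DD − I_D R_D = 4.86 − 0.863 × 0.923 = 4.06 V.
V_DS = 4.06 V ≥ V_ov = 2.26 V, confirming saturation.

I_D = 0.863 mA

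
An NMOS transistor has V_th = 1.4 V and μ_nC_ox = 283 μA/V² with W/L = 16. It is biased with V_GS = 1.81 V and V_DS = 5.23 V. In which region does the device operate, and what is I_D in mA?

Saturation; I_D = 0.381 mA

k_n = μ_nC_ox · (W/L) = 4.528 mA/V².
V_ov = V_GS − V_th = 1.81 − 1.4 = 0.41 V.
Since V_DS = 5.23 V ≥ V_ov = 0.41 V, the device is in saturation.
I_D = ½ k_n V_ov² = 0.5 × 4.528 × 0.41² = 0.381 mA.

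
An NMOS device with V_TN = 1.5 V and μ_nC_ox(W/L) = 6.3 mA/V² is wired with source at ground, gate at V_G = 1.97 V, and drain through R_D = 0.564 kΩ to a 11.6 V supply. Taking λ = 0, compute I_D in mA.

V_GS = V_G = 1.97 V, so V_ov = 1.97 − 1.5 = 0.47 V.
Assume saturation: I_D = ½ k_n V_ov² = 0.5 × 6.3 × 0.47² = 0.696 mA, giving V_DS = V_DD − I_D R_D = 11.6 − 0.696 × 0.564 = 11.2 V.
V_DS = 11.2 V ≥ V_ov = 0.47 V, confirming saturation.

I_D = 0.696 mA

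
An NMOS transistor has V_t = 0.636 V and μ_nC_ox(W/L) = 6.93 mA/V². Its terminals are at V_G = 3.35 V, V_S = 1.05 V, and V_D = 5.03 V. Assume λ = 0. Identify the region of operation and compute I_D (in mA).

Saturation; I_D = 9.59 mA

V_GS = V_G − V_S = 3.35 − 1.05 = 2.3 V; V_DS = V_D − V_S = 5.03 − 1.05 = 3.98 V.
V_ov = V_GS − V_t = 2.3 − 0.636 = 1.66 V.
Since V_DS = 3.98 V ≥ V_ov = 1.66 V, the device is in saturation.
I_D = ½ k_n V_ov² = 0.5 × 6.93 × 1.66² = 9.59 mA.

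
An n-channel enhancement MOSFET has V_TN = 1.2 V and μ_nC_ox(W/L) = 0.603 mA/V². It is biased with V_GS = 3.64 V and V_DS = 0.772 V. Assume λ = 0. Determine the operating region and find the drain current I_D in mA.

V_ov = V_GS − V_TN = 3.64 − 1.2 = 2.44 V.
Since V_DS = 0.772 V < V_ov = 2.44 V, the device is in the triode region.
I_D = k_n [V_ov · V_DS − ½ V_DS²] = 0.603 × [2.44 × 0.772 − 0.5 × 0.772²] = 0.956 mA.

Triode; I_D = 0.956 mA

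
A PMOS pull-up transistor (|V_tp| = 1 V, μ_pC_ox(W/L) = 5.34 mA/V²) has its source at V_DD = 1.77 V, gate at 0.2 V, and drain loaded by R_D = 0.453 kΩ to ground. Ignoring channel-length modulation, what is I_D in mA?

V_SG = V_DD − V_G = 1.77 − 0.2 = 1.57 V, so V_ov = 1.57 − 1 = 0.57 V.
Assume saturation: I_D = ½ k_p V_ov² = 0.5 × 5.34 × 0.57² = 0.867 mA, giving V_SD = V_DD − I_D R_D = 1.77 − 0.867 × 0.453 = 1.38 V.
V_SD = 1.38 V ≥ V_ov = 0.57 V, confirming saturation.

I_D = 0.867 mA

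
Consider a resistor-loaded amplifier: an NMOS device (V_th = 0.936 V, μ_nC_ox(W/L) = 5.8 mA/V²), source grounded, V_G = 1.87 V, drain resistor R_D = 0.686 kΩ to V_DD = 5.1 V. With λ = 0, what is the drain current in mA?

V_GS = V_G = 1.87 V, so V_ov = 1.87 − 0.936 = 0.934 V.
Assume saturation: I_D = ½ k_n V_ov² = 0.5 × 5.8 × 0.934² = 2.53 mA, giving V_DS = V_DD − I_D R_D = 5.1 − 2.53 × 0.686 = 3.36 V.
V_DS = 3.36 V ≥ V_ov = 0.934 V, confirming saturation.

I_D = 2.53 mA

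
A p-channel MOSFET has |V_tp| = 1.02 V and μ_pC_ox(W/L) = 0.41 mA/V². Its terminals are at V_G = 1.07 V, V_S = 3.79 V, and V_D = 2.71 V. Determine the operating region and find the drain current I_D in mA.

Triode; I_D = 0.514 mA

V_SG = V_S − V_G = 3.79 − 1.07 = 2.72 V; V_SD = V_S − V_D = 3.79 − 2.71 = 1.08 V.
V_ov = V_SG − |V_tp| = 2.72 − 1.02 = 1.7 V.
Since V_SD = 1.08 V < V_ov = 1.7 V, the device is in the triode region.
I_D = k_p [V_ov · V_SD − ½ V_SD²] = 0.41 × [1.7 × 1.08 − 0.5 × 1.08²] = 0.514 mA.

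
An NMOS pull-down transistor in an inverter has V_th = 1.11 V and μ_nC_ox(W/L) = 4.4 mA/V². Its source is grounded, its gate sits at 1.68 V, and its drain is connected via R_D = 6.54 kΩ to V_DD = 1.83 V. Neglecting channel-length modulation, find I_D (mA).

I_D = 0.262 mA

V_GS = V_G = 1.68 V, so V_ov = 1.68 − 1.11 = 0.57 V.
Assume saturation: I_D = ½ k_n V_ov² = 0.5 × 4.4 × 0.57² = 0.715 mA, giving V_DS = V_DD − I_D R_D = 1.83 − 0.715 × 6.54 = -2.84 V.
But -2.84 V < V_ov = 0.57 V, so the device is actually in triode.
In triode I_D = k_n[V_ov V_DS − ½ V_DS²] and I_D = (V_DD − V_DS)/R_D. Equating: 14.4 V_DS² − 17.4 V_DS + 1.83 = 0, giving V_DS = 0.116 V (the root below V_ov).
I_D = (1.83 − 0.116) / 6.54 = 0.262 mA.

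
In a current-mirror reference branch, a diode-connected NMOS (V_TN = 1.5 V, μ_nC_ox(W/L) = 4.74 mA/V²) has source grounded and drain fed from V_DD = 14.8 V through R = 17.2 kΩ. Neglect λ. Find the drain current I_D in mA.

I_D = 0.741 mA

With gate tied to drain, V_GS = V_DS ≥ V_GS − V_TN, so the device is in saturation.
KCL at the drain: ½ k_n (V_GS − V_TN)² = (V_DD − V_GS)/R.
Let x = V_GS − 1.5. Then 40.8 x² + x − 13.3 = 0, giving x = 0.559 V (positive root), so V_GS = 2.06 V.
I_D = (V_DD − V_GS)/R = (14.8 − 2.06) / 17.2 = 0.741 mA.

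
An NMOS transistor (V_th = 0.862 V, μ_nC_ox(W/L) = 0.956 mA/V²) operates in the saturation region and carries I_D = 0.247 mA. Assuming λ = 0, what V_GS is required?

In saturation I_D = ½ k_n (V_GS − V_th)², so V_GS − V_th = √(2 I_D / k_n) = √(2 × 0.247 / 0.956) = 0.719 V.
V_GS = 0.862 + 0.719 = 1.58 V.

V_GS = 1.58 V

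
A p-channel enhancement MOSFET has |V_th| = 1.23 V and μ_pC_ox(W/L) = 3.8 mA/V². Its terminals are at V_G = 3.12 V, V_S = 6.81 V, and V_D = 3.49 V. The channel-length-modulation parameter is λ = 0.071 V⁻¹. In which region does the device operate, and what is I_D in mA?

Saturation; I_D = 14.2 mA

V_SG = V_S − V_G = 6.81 − 3.12 = 3.69 V; V_SD = V_S − V_D = 6.81 − 3.49 = 3.32 V.
V_ov = V_SG − |V_th| = 3.69 − 1.23 = 2.46 V.
Since V_SD = 3.32 V ≥ V_ov = 2.46 V, the device is in saturation.
I_D = ½ k_p V_ov² (1 + λ V_SD) = 0.5 × 3.8 × 2.46² × (1 + 0.071 × 3.32) = 14.2 mA.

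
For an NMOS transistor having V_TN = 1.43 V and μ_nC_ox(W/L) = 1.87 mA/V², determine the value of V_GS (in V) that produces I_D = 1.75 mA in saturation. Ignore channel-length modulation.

In saturation I_D = ½ k_n (V_GS − V_TN)², so V_GS − V_TN = √(2 I_D / k_n) = √(2 × 1.75 / 1.87) = 1.37 V.
V_GS = 1.43 + 1.37 = 2.8 V.

V_GS = 2.80 V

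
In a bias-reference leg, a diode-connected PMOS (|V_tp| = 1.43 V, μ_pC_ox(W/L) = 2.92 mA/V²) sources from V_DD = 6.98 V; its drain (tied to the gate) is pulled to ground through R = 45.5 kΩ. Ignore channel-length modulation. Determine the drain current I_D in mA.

I_D = 0.116 mA

With gate tied to drain, V_SG = V_SD ≥ V_SG − |V_tp|, so the device is in saturation.
KCL at the drain: ½ k_p (V_SG − |V_tp|)² = (V_DD − V_SG)/R.
Let x = V_SG − 1.43. Then 66.4 x² + x − 5.55 = 0, giving x = 0.282 V (positive root), so V_SG = 1.71 V.
I_D = (V_DD − V_SG)/R = (6.98 − 1.71) / 45.5 = 0.116 mA.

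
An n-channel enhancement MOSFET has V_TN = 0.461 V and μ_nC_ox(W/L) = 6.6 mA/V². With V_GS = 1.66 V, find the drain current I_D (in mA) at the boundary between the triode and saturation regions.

At the boundary V_DS = V_ov = V_GS − V_TN = 1.66 − 0.461 = 1.2 V.
I_D = ½ k_n V_ov² = 0.5 × 6.6 × 1.2² = 4.74 mA.

I_D = 4.74 mA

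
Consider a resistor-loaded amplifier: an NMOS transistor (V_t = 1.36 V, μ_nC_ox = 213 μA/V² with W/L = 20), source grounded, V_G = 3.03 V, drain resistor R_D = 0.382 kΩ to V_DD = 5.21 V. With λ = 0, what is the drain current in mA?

V_GS = V_G = 3.03 V, so V_ov = 3.03 − 1.36 = 1.67 V.
k_n = μ_nC_ox · (W/L) = 4.26 mA/V².
Assume saturation: I_D = ½ k_n V_ov² = 0.5 × 4.26 × 1.67² = 5.94 mA, giving V_DS = V_DD − I_D R_D = 5.21 − 5.94 × 0.382 = 2.94 V.
V_DS = 2.94 V ≥ V_ov = 1.67 V, confirming saturation.

I_D = 5.94 mA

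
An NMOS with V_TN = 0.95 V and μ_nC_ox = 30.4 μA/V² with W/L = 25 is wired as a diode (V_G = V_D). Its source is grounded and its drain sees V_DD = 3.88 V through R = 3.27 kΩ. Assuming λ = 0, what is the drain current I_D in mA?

I_D = 0.534 mA

With gate tied to drain, V_GS = V_DS ≥ V_GS − V_TN, so the device is in saturation.
k_n = μ_nC_ox · (W/L) = 0.76 mA/V².
KCL at the drain: ½ k_n (V_GS − V_TN)² = (V_DD − V_GS)/R.
Let x = V_GS − 0.95. Then 1.24 x² + x − 2.93 = 0, giving x = 1.19 V (positive root), so V_GS = 2.14 V.
I_D = (V_DD − V_GS)/R = (3.88 − 2.14) / 3.27 = 0.534 mA.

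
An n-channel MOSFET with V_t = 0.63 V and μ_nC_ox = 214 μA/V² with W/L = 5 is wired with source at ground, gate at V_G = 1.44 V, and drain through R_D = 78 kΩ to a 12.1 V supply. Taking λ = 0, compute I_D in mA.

I_D = 0.153 mA

V_GS = V_G = 1.44 V, so V_ov = 1.44 − 0.63 = 0.81 V.
k_n = μ_nC_ox · (W/L) = 1.07 mA/V².
Assume saturation: I_D = ½ k_n V_ov² = 0.5 × 1.07 × 0.81² = 0.351 mA, giving V_DS = V_DD − I_D R_D = 12.1 − 0.351 × 78 = -15.3 V.
But -15.3 V < V_ov = 0.81 V, so the device is actually in triode.
In triode I_D = k_n[V_ov V_DS − ½ V_DS²] and I_D = (V_DD − V_DS)/R_D. Equating: 41.7 V_DS² − 68.6 V_DS + 12.1 = 0, giving V_DS = 0.201 V (the root below V_ov).
I_D = (12.1 − 0.201) / 78 = 0.153 mA.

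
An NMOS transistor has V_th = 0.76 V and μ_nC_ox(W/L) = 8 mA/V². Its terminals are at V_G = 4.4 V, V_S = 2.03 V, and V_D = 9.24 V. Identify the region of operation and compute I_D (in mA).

V_GS = V_G − V_S = 4.4 − 2.03 = 2.37 V; V_DS = V_D − V_S = 9.24 − 2.03 = 7.21 V.
V_ov = V_GS − V_th = 2.37 − 0.76 = 1.61 V.
Since V_DS = 7.21 V ≥ V_ov = 1.61 V, the device is in saturation.
I_D = ½ k_n V_ov² = 0.5 × 8 × 1.61² = 10.4 mA.

Saturation; I_D = 10.4 mA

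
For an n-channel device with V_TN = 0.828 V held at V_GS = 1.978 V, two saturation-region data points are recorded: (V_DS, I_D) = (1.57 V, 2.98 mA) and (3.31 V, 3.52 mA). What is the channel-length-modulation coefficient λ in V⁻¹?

λ = 0.124 V⁻¹

With V_GS fixed, I_D ∝ (1 + λ V_DS) in saturation, so I_D2/I_D1 = (1 + λ V_DS2)/(1 + λ V_DS1).
3.52/2.98 = 1.181 = (1 + 3.31 λ)/(1 + 1.57 λ).
Solving: λ (I_D1 V_DS2 − I_D2 V_DS1) = I_D2 − I_D1, so λ = (3.52 − 2.98) / (2.98 × 3.31 − 3.52 × 1.57) = 0.54 / 4.34 = 0.124 V⁻¹.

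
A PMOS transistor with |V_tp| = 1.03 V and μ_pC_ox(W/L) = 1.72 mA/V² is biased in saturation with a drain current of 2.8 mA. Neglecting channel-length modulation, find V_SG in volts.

V_SG = 2.83 V

In saturation I_D = ½ k_p (V_SG − |V_tp|)², so V_SG − |V_tp| = √(2 I_D / k_p) = √(2 × 2.8 / 1.72) = 1.8 V.
V_SG = 1.03 + 1.8 = 2.83 V.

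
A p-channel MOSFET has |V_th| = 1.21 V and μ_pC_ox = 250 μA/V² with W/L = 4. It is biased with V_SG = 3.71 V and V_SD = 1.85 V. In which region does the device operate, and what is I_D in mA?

k_p = μ_pC_ox · (W/L) = 1 mA/V².
V_ov = V_SG − |V_th| = 3.71 − 1.21 = 2.5 V.
Since V_SD = 1.85 V < V_ov = 2.5 V, the device is in the triode region.
I_D = k_p [V_ov · V_SD − ½ V_SD²] = 1 × [2.5 × 1.85 − 0.5 × 1.85²] = 2.91 mA.

Triode; I_D = 2.91 mA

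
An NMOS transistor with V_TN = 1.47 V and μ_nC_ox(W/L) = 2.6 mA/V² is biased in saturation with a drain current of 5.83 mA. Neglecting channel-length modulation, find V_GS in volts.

V_GS = 3.59 V

In saturation I_D = ½ k_n (V_GS − V_TN)², so V_GS − V_TN = √(2 I_D / k_n) = √(2 × 5.83 / 2.6) = 2.12 V.
V_GS = 1.47 + 2.12 = 3.59 V.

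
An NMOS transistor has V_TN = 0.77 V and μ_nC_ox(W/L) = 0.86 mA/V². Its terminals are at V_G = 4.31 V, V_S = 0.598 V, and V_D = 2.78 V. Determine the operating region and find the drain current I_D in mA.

V_GS = V_G − V_S = 4.31 − 0.598 = 3.71 V; V_DS = V_D − V_S = 2.78 − 0.598 = 2.18 V.
V_ov = V_GS − V_TN = 3.71 − 0.77 = 2.94 V.
Since V_DS = 2.18 V < V_ov = 2.94 V, the device is in the triode region.
I_D = k_n [V_ov · V_DS − ½ V_DS²] = 0.86 × [2.94 × 2.18 − 0.5 × 2.18²] = 3.47 mA.

Triode; I_D = 3.47 mA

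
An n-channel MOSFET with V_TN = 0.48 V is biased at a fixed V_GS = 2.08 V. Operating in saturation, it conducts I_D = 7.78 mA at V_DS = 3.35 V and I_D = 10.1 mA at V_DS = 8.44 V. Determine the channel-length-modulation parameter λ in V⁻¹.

With V_GS fixed, I_D ∝ (1 + λ V_DS) in saturation, so I_D2/I_D1 = (1 + λ V_DS2)/(1 + λ V_DS1).
10.1/7.78 = 1.298 = (1 + 8.44 λ)/(1 + 3.35 λ).
Solving: λ (I_D1 V_DS2 − I_D2 V_DS1) = I_D2 − I_D1, so λ = (10.1 − 7.78) / (7.78 × 8.44 − 10.1 × 3.35) = 2.32 / 31.8 = 0.0729 V⁻¹.

λ = 0.0729 V⁻¹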